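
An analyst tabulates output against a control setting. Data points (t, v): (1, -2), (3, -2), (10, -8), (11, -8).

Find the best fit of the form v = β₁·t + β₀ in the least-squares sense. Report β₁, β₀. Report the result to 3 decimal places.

β₁ = -0.682, β₀ = -0.736

Normal-equation sums: Σt·t = 231, Σt = 25, Σ1 = 4.
Right-hand side: Σt·v = -176, Σv = -20.
Normal equations: [[231, 25]; [25, 4]]·[β₁, β₀]ᵀ = [-176, -20]ᵀ.
det = 231·4 − 25² = 299.
β₁ = ((-176)·4 − 25·(-20))/299 = -204/299; β₀ = (231·(-20) − 25·(-176))/299 = -220/299.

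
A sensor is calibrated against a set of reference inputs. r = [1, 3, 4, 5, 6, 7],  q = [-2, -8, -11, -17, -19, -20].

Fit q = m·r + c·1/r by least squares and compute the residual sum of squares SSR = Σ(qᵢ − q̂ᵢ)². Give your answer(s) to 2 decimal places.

SSR = 7.54

Entries of AᵀA: Σr·r = 136, Σr·1/r = 6, Σ1/r·1/r = 222581/176400.
For Aᵀq: Σr·q = -409, Σ1/r·q = -7073/420.
So AᵀA·[m, c]ᵀ = Aᵀq: [[136, 6]; [6, 222581/176400]]·[m, c]ᵀ = [-409, -7073/420]ᵀ.
Eliminating c: (222581/176400)·(row 1) − 6·(row 2) gives (2990077/22050)·m = (222581/176400)·(-409) − 6·(-7073/420) = -73211669/176400, so m = -73211669/23920616.
Then c = ((-7073/420) − 6·(-73211669/23920616))/(222581/176400) = 3609480/2990077.
Residuals: -3505403/23920616, 18644799/23920616, 5625235/5980154, -46367295/23920616, -10017165/11960308, 29944243/23920616; SSR = 180353499/23920616.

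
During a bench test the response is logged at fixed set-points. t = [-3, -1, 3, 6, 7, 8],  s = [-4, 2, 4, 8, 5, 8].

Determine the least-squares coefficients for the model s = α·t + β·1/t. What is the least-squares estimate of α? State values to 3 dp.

α = 1.083

Compute the Gram sums: Σt·t = 168, Σt·1/t = 6, Σ1/t·1/t = 4033/3136.
Moment sums: Σt·s = 169, Σ1/t·s = 26/7.
det = 168·(4033/3136) − 6² = 10083/56.
α = (169·(4033/3136) − 6·(26/7))/(10083/56) = 611689/564648; β = (168·(26/7) − 6·169)/(10083/56) = -7280/3361.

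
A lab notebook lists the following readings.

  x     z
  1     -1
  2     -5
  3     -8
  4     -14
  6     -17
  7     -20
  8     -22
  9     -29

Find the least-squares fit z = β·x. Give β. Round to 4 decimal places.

From the data, Σx·x = 260.
Right-hand side: Σx·z = -770.
Normal equations: [[260]]·[β]ᵀ = [-770]ᵀ.
β = (-770)/260 = -2.96154.

β = -2.9615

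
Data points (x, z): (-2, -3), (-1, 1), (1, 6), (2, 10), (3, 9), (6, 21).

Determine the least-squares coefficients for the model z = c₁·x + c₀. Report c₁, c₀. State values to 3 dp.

c₁ = 2.843, c₀ = 3.068

Setting ∂/∂c₁ … = 0 gives: 55·c₁ + 9·c₀ = 184;  9·c₁ + 6·c₀ = 44.
Determinant 55·6 − 9² = 249.
c₁ = (184·6 − 9·44)/249 = 236/83; c₀ = (55·44 − 9·184)/249 = 764/249.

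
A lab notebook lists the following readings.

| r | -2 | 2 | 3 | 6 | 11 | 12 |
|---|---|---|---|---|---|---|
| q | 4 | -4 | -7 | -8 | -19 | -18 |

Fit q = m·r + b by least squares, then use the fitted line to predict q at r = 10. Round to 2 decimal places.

Compute the Gram sums: Σr·r = 318, Σr = 32, Σ1 = 6.
Right-hand side: Σr·q = -510, Σq = -52.
Eliminating b: 6·(row 1) − 32·(row 2) gives 884·m = 6·(-510) − 32·(-52) = -1396, so m = -349/221.
Then b = ((-52) − 32·(-349/221))/6 = -54/221.
At r = 10: q̂ = (-349/221)·(10) + (-54/221)·(1) = -3544/221.

q̂ = -16.04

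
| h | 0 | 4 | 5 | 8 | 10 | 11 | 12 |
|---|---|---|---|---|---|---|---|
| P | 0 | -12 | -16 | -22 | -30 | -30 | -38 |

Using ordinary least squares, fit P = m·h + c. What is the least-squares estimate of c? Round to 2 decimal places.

From the data, Σh·h = 470, Σh = 50, Σ1 = 7.
Right-hand side: Σh·P = -1390, ΣP = -148.
MᵀM·[m, c]ᵀ = MᵀP becomes [[470, 50]; [50, 7]]·[m, c]ᵀ = [-1390, -148]ᵀ.
Determinant 470·7 − 50² = 790.
m = ((-1390)·7 − 50·(-148))/790 = -233/79; c = (470·(-148) − 50·(-1390))/790 = -6/79.

c = -0.08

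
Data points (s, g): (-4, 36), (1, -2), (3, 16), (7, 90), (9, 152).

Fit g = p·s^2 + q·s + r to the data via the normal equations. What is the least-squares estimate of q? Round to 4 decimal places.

AᵀA·[p, q, r]ᵀ = Aᵀg reads: 9300·p + 1036·q + 156·r = 17440;  1036·p + 156·q + 16·r = 1900;  156·p + 16·q + 5·r = 292.
(Σs^2·s^2 = 9300, Σs^2·s = 1036, Σs^2 = 156, Σs·s = 156, Σs = 16, Σ1 = 5, Σs^2·g = 17440, Σs·g = 1900, Σg = 292.)
Row-reducing yields p = 110815/55126, q = -59693/55126, r = -23526/27563.

q = -1.0828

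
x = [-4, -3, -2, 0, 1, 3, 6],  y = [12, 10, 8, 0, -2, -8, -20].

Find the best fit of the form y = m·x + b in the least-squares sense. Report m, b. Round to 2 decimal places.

Setting ∂/∂m … = 0 gives: 75·m + 1·b = -240;  1·m + 7·b = 0.
Δ = 75·7 − 1² = 524.
m = ((-240)·7 − 1·0)/524 = -420/131; b = (75·0 − 1·(-240))/524 = 60/131.

m = -3.21, b = 0.46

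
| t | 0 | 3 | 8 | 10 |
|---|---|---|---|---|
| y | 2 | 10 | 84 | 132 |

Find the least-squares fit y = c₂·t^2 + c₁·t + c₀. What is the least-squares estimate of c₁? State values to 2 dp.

With design matrix A, AᵀA = [[14177, 1539, 173]; [1539, 173, 21]; [173, 21, 4]] and Aᵀy = [18666, 2022, 228]ᵀ.
Inverting the 3×3 Gram matrix, [c₂, c₁, c₀]ᵀ = [6429/4450, -6117/4450, 771/445]ᵀ.

c₁ = -1.37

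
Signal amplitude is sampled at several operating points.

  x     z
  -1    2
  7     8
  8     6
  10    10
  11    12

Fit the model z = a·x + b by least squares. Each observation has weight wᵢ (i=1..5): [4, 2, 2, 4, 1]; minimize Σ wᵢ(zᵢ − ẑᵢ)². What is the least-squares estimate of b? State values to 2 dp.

Forming AᵀWA = [[751, 77]; [77, 13]] and AᵀWz = [732, 88]ᵀ gives AᵀWA·[a, b]ᵀ = AᵀWz.
det = 751·13 − 77² = 3834.
a = (732·13 − 77·88)/3834 = 1370/1917; b = (751·88 − 77·732)/3834 = 4862/1917.

b = 2.54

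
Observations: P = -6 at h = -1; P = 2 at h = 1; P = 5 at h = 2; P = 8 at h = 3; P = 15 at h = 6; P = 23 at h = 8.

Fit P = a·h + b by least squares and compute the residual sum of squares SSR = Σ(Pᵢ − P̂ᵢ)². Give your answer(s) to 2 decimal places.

SSR = 5.20

The normal equations are: 115·a + 19·b = 316;  19·a + 6·b = 47.
(Σh·h = 115, Σh = 19, Σ1 = 6, Σh·P = 316, ΣP = 47.)
Δ = 115·6 − 19² = 329.
a = (316·6 − 19·47)/329 = 1003/329; b = (115·47 − 19·316)/329 = -599/329.
Residuals: -372/329, 254/329, 34/47, 222/329, -484/329, 142/329; SSR = 1712/329.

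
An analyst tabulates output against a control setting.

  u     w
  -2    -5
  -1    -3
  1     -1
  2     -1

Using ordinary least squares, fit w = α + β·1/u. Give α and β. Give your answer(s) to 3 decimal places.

MᵀM·[α, β]ᵀ = Mᵀw reads: 4·α + 0·β = -10;  0·α + (5/2)·β = 4.
Determinant 4·(5/2) − 0² = 10.
α = ((-10)·(5/2) − 0·4)/10 = -5/2; β = (4·4 − 0·(-10))/10 = 8/5.

α = -2.500, β = 1.600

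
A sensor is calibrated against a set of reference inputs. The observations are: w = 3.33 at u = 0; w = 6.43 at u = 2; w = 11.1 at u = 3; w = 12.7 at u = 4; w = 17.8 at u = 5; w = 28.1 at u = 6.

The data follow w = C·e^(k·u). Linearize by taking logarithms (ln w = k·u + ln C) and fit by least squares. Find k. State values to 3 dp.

k = 0.347

Linearized form: ln w = k·u + ln C. From the 6 transformed points,
Σu = 20.0000, Σ(u)² = 90.0000, Σln w = 14.2275, Σu·ln w = 55.5198.
Normal system: [[90.0000, 20.0000]; [20.0000, 6]]·[k, ln C]ᵀ = [55.5198, 14.2275]ᵀ.
Solving (det = 140.0000): k = 0.34693, ln C = 1.21483.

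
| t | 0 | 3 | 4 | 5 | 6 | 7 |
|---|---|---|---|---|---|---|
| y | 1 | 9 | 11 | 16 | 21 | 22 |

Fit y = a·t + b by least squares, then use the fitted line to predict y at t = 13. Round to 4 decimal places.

Entries of AᵀA: Σt·t = 135, Σt = 25, Σ1 = 6.
Moment sums: Σt·y = 431, Σy = 80.
Determinant 135·6 − 25² = 185.
a = (431·6 − 25·80)/185 = 586/185; b = (135·80 − 25·431)/185 = 5/37.
At t = 13: ŷ = (586/185)·(13) + (5/37)·(1) = 7643/185.

ŷ = 41.3135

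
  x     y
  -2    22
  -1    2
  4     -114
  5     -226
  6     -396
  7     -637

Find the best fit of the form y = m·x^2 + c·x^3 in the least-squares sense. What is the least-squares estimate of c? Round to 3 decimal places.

Normal-equation sums: Σx^2·x^2 = 4595, Σx^2·x^3 = 28699, Σx^3·x^3 = 184091.
And Σx^2·y = -52853, Σx^3·y = -339751.
det = 4595·184091 − 28699² = 22265544.
m = ((-52853)·184091 − 28699·(-339751))/22265544 = 494103/530132; c = (4595·(-339751) − 28699·(-52853))/22265544 = -1055419/530132.

c = -1.991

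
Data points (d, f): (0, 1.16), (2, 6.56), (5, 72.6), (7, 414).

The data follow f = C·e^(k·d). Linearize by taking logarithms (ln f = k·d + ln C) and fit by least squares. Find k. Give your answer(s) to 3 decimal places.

k = 0.834

With ln fᵢ as the transformed response and dᵢ as the regressor:
Σd = 14.0000, Σ(d)² = 78.0000, Σln f = 12.3402, Σd·ln f = 67.3679.
Normal system: [[78.0000, 14.0000]; [14.0000, 4]]·[k, ln C]ᵀ = [67.3679, 12.3402]ᵀ.
Solving (det = 116.0000): k = 0.83369, ln C = 0.16714.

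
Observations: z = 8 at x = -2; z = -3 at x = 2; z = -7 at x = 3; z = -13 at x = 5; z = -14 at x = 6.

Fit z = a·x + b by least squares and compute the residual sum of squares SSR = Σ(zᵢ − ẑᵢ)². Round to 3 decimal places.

Compute the Gram sums: Σx·x = 78, Σx = 14, Σ1 = 5.
Moment sums: Σx·z = -192, Σz = -29.
Eliminating b: 5·(row 1) − 14·(row 2) gives 194·a = 5·(-192) − 14·(-29) = -554, so a = -277/97.
Then b = ((-29) − 14·(-277/97))/5 = 213/97.
Residuals: 9/97, 50/97, -61/97, -89/97, 91/97; SSR = 232/97.

SSR = 2.392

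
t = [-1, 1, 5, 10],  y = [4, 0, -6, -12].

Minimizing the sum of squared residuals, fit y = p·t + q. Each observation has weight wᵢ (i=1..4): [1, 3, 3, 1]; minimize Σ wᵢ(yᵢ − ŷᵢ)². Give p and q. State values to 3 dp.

Setting ∂/∂p … = 0 gives: 179·p + 27·q = -214;  27·p + 8·q = -26.
(Σwᵢ·t·t = 179, Σwᵢ·t = 27, Σwᵢ·1 = 8, Σwᵢ·t·y = -214, Σwᵢ·y = -26.)
det = 179·8 − 27² = 703.
p = ((-214)·8 − 27·(-26))/703 = -1010/703; q = (179·(-26) − 27·(-214))/703 = 1124/703.

p = -1.437, q = 1.599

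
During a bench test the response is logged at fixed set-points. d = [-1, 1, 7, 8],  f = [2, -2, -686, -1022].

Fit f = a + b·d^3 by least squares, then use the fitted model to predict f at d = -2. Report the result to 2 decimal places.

f̂ = 15.83

The normal system XᵀX·[a, b]ᵀ = Xᵀf is [[4, 855]; [855, 379795]]·[a, b]ᵀ = [-1708, -758566]ᵀ.
Eliminating b: 379795·(row 1) − 855·(row 2) gives 788155·a = 379795·(-1708) − 855·(-758566) = -115930, so a = -23186/157631.
Then b = ((-758566) − 855·(-23186/157631))/379795 = -1573924/788155.
At d = -2: f̂ = (-23186/157631)·(1) + (-1573924/788155)·(-8) = 12475462/788155.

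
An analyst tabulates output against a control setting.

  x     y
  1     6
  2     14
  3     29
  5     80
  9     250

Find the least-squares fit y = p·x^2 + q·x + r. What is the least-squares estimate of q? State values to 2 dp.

Sums needed: Σx^2·x^2 = 7284, Σx^2·x = 890, Σx^2 = 120, Σx·x = 120, Σx = 20, Σ1 = 5.
Right-hand side: Σx^2·y = 22573, Σx·y = 2771, Σy = 379.
MᵀM·[p, q, r]ᵀ = Mᵀy becomes [[7284, 890, 120]; [890, 120, 20]; [120, 20, 5]]·[p, q, r]ᵀ = [22573, 2771, 379]ᵀ.
Row-reducing yields p = 2453/806, q = 145/806, r = 4107/2015.

q = 0.18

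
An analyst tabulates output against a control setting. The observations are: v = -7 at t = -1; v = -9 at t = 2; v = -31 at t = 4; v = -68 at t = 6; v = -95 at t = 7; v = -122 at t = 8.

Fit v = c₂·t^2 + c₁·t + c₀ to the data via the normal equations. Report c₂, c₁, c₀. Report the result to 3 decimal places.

The normal system XᵀX·[c₂, c₁, c₀]ᵀ = Xᵀv is [[8066, 1142, 170]; [1142, 170, 26]; [170, 26, 6]]·[c₂, c₁, c₀]ᵀ = [-15450, -2184, -332]ᵀ.
Solving the 3×3 system (Gaussian elimination) gives c₂ = -5547/2750, c₁ = 1733/1375, c₀ = -911/250.

c₂ = -2.017, c₁ = 1.260, c₀ = -3.644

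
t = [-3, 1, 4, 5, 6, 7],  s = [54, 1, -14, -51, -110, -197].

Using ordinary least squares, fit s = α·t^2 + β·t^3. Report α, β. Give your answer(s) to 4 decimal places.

α = 3.0157, β = -1.0066

The normal system AᵀA·[α, β]ᵀ = Aᵀs is [[4660, 28490]; [28490, 184756]]·[α, β]ᵀ = [-14625, -100059]ᵀ.
Eliminating β: 184756·(row 1) − 28490·(row 2) gives 49282860·α = 184756·(-14625) − 28490·(-100059) = 148624410, so α = 450377/149342.
Then β = ((-100059) − 28490·(450377/149342))/184756 = -1653623/1642762.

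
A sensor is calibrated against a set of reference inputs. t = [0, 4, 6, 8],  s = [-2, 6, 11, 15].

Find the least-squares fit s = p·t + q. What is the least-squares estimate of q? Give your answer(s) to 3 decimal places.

Entries of XᵀX: Σt·t = 116, Σt = 18, Σ1 = 4.
Moment sums: Σt·s = 210, Σs = 30.
Determinant 116·4 − 18² = 140.
p = (210·4 − 18·30)/140 = 15/7; q = (116·30 − 18·210)/140 = -15/7.

q = -2.143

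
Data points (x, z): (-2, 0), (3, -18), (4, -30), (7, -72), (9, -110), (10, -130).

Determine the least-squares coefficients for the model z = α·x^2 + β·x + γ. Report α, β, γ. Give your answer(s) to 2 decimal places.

α = -1.00, β = -2.95, γ = -1.61

MᵀM·[α, β, γ]ᵀ = Mᵀz reads: 19315·α + 2155·β + 259·γ = -26080;  2155·α + 259·β + 31·γ = -2968;  259·α + 31·β + 6·γ = -360.
Inverting the 3×3 Gram matrix, [α, β, γ]ᵀ = [-34163/34194, -100993/34194, -9190/5699]ᵀ.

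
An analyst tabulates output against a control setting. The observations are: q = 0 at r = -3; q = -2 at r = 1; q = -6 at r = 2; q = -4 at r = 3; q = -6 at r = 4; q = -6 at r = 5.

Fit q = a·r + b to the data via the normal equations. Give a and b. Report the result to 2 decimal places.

AᵀA·[a, b]ᵀ = Aᵀq reads: 64·a + 12·b = -80;  12·a + 6·b = -24.
(Σr·r = 64, Σr = 12, Σ1 = 6, Σr·q = -80, Σq = -24.)
det = 64·6 − 12² = 240.
a = ((-80)·6 − 12·(-24))/240 = -4/5; b = (64·(-24) − 12·(-80))/240 = -12/5.

a = -0.80, b = -2.40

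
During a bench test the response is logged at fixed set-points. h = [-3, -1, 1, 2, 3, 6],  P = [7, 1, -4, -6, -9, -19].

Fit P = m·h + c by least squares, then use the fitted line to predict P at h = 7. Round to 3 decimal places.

P̂ = -20.966

AᵀA·[m, c]ᵀ = AᵀP reads: 60·m + 8·c = -179;  8·m + 6·c = -30.
det = 60·6 − 8² = 296.
m = ((-179)·6 − 8·(-30))/296 = -417/148; c = (60·(-30) − 8·(-179))/296 = -46/37.
At h = 7: P̂ = (-417/148)·(7) + (-46/37)·(1) = -3103/148.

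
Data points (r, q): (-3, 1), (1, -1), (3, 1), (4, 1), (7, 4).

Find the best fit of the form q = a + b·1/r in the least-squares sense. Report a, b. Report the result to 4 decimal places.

a = 1.7619, b = -2.0172

Normal-equation sums: Σ1 = 5, Σ1/r = 39/28, Σ1/r·1/r = 9209/7056.
For Aᵀq: Σq = 6, Σ1/r·q = -5/28.
AᵀA·[a, b]ᵀ = Aᵀq becomes [[5, 39/28]; [39/28, 9209/7056]]·[a, b]ᵀ = [6, -5/28]ᵀ.
Determinant 5·(9209/7056) − (39/28)² = 8089/1764.
a = (6·(9209/7056) − (39/28)·(-5/28))/(8089/1764) = 57009/32356; b = (5·(-5/28) − (39/28)·6)/(8089/1764) = -16317/8089.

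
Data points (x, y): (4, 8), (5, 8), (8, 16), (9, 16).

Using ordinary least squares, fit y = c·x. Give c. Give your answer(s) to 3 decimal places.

Setting ∂/∂c … = 0 gives: 186·c = 344.
(Σx·x = 186, Σx·y = 344.)
Hence c = 344 / 186 ≈ 1.84946.

c = 1.849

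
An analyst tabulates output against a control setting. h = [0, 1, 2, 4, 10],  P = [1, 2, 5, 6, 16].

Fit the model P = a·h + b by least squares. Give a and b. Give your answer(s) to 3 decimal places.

From the data, Σh·h = 121, Σh = 17, Σ1 = 5.
For XᵀP: Σh·P = 196, ΣP = 30.
Normal equations: [[121, 17]; [17, 5]]·[a, b]ᵀ = [196, 30]ᵀ.
det = 121·5 − 17² = 316.
a = (196·5 − 17·30)/316 = 235/158; b = (121·30 − 17·196)/316 = 149/158.

a = 1.487, b = 0.943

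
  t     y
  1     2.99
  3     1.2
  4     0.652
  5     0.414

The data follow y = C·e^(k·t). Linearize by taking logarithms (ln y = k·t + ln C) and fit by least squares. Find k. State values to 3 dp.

With ln yᵢ as the transformed response and tᵢ as the regressor:
Σt = 13.0000, Σ(t)² = 51.0000, Σln y = -0.0320, Σt·ln y = -4.4781.
Normal system: [[51.0000, 13.0000]; [13.0000, 4]]·[k, ln C]ᵀ = [-4.4781, -0.0320]ᵀ.
Slope k = (n·Σt·ln y − Σt·Σln y)/(n·Σ(t)² − (Σt)²) = (4·-4.4781 − 13.0000·-0.0320)/35.0000 = -0.49989; ln C = (Σln y − k·Σt)/n = 1.61664.

k = -0.500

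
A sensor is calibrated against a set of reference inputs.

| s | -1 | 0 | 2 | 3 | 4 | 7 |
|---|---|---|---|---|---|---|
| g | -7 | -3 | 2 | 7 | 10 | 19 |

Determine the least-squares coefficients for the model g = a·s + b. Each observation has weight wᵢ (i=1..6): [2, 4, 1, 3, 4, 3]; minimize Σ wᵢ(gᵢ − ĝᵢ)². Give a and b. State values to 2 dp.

Entries of AᵀWA: Σwᵢ·s·s = 244, Σwᵢ·s = 46, Σwᵢ·1 = 17.
Moment sums: Σwᵢ·s·g = 640, Σwᵢ·g = 94.
Normal equations: [[244, 46]; [46, 17]]·[a, b]ᵀ = [640, 94]ᵀ.
det = 244·17 − 46² = 2032.
a = (640·17 − 46·94)/2032 = 1639/508; b = (244·94 − 46·640)/2032 = -813/254.

a = 3.23, b = -3.20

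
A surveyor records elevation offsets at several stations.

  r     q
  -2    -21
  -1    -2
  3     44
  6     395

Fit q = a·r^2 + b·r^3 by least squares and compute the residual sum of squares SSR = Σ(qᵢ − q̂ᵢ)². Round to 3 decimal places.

SSR = 1.453

With design matrix M, MᵀM = [[1394, 7986]; [7986, 47450]] and Mᵀq = [14530, 86678]ᵀ.
det = 1394·47450 − 7986² = 2369104.
a = (14530·47450 − 7986·86678)/2369104 = -345251/296138; b = (1394·86678 − 7986·14530)/2369104 = 599069/296138.
Residuals: -22671/148069, 176022/148069, -18766/148069, 2321/148069; SSR = 215138/148069.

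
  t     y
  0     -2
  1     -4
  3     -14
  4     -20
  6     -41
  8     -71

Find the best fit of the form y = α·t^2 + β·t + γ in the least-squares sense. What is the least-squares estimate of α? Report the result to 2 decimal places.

Normal-equation sums: Σt^2·t^2 = 5730, Σt^2·t = 820, Σt^2 = 126, Σt·t = 126, Σt = 22, Σ1 = 6.
Right-hand side: Σt^2·y = -6470, Σt·y = -940, Σy = -152.
AᵀA·[α, β, γ]ᵀ = Aᵀy becomes [[5730, 820, 126]; [820, 126, 22]; [126, 22, 6]]·[α, β, γ]ᵀ = [-6470, -940, -152]ᵀ.
Row-reducing yields α = -2902/2911, β = -1655/2911, γ = -6735/2911.

α = -1.00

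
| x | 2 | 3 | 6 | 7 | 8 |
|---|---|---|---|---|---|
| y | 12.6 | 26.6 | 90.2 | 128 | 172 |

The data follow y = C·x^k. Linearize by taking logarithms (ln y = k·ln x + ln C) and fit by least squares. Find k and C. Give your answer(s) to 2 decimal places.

k = 1.86, C = 3.44

Linearized form: ln y = k·ln x + ln C. From the 5 transformed points,
Σln x = 7.6089, Σ(ln x)² = 13.0084, Σln y = 20.3162, Σln x·ln y = 33.5728.
Equations: 13.0084·k + 7.6089·ln C = 33.5728;  7.6089·k + 5·ln C = 20.3162.
Δ = 13.0084·5 − (7.6089)² = 7.1473; k = (33.5728·5 − 7.6089·20.3162)/7.1473 = 1.85814, ln C = (13.0084·20.3162 − 7.6089·33.5728)/7.1473 = 1.23556, so C = exp(1.23556) = 3.44031.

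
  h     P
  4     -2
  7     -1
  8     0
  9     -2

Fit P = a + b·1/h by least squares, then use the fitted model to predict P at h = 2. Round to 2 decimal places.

Entries of AᵀA: Σ1 = 4, Σ1/h = 317/504, Σ1/h·1/h = 28165/254016.
For AᵀP: ΣP = -5, Σ1/h·P = -109/126.
Normal equations: [[4, 317/504]; [317/504, 28165/254016]]·[a, b]ᵀ = [-5, -109/126]ᵀ.
Eliminating b: (28165/254016)·(row 1) − (317/504)·(row 2) gives (4057/84672)·a = (28165/254016)·(-5) − (317/504)·(-109/126) = -871/84672, so a = -871/4057.
Then b = ((-109/126) − (317/504)·(-871/4057))/(28165/254016) = -26712/4057.
At h = 2: P̂ = (-871/4057)·(1) + (-26712/4057)·(1/2) = -14227/4057.

P̂ = -3.51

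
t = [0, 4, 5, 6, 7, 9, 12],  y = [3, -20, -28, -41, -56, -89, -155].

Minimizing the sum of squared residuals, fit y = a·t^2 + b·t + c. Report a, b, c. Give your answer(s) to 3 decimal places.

Setting ∂/∂a … = 0 gives: 31875·a + 3205·b + 351·c = -34769;  3205·a + 351·b + 43·c = -3519;  351·a + 43·b + 7·c = -386.
Solving the 3×3 system (Gaussian elimination) gives a = -472029/489202, b = -764969/489202, c = 695991/244601.

a = -0.965, b = -1.564, c = 2.845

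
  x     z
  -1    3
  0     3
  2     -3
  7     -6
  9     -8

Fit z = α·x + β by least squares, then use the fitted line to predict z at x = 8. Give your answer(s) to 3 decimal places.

ẑ = -7.301

The normal system MᵀM·[α, β]ᵀ = Mᵀz is [[135, 17]; [17, 5]]·[α, β]ᵀ = [-123, -11]ᵀ.
det = 135·5 − 17² = 386.
α = ((-123)·5 − 17·(-11))/386 = -214/193; β = (135·(-11) − 17·(-123))/386 = 303/193.
At x = 8: ẑ = (-214/193)·(8) + (303/193)·(1) = -1409/193.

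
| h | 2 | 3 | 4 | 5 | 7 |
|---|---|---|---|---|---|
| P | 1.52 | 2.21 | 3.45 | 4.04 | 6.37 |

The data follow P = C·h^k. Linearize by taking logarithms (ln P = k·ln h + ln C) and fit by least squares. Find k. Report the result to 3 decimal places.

k = 1.149

Taking logs, ln P = k·ln h + ln C, so regress ln P on ln h.
Over the data: Σln h = 6.7334, Σ(ln h)² = 9.9861, Σln P = 5.6979, Σln h·ln P = 8.7284.
Normal system: [[9.9861, 6.7334]; [6.7334, 5]]·[k, ln C]ᵀ = [8.7284, 5.6979]ᵀ.
Solving (det = 4.5917): k = 1.14894, ln C = -0.40767.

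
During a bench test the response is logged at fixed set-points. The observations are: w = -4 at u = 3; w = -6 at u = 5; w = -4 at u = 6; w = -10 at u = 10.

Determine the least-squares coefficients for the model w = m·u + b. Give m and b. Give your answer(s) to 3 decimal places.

m = -0.846, b = -0.923

Normal-equation sums: Σu·u = 170, Σu = 24, Σ1 = 4.
And Σu·w = -166, Σw = -24.
Eliminating b: 4·(row 1) − 24·(row 2) gives 104·m = 4·(-166) − 24·(-24) = -88, so m = -11/13.
Then b = ((-24) − 24·(-11/13))/4 = -12/13.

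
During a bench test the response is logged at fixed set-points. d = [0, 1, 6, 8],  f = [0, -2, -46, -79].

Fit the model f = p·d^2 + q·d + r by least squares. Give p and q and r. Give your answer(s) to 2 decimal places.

p = -1.11, q = -1.02, r = 0.05

Setting ∂/∂p … = 0 gives: 5393·p + 729·q + 101·r = -6714;  729·p + 101·q + 15·r = -910;  101·p + 15·q + 4·r = -127.
(Σd^2·d^2 = 5393, Σd^2·d = 729, Σd^2 = 101, Σd·d = 101, Σd = 15, Σ1 = 4, Σd^2·f = -6714, Σd·f = -910, Σf = -127.)
Row-reducing yields p = -10057/9076, q = -9257/9076, r = 245/4538.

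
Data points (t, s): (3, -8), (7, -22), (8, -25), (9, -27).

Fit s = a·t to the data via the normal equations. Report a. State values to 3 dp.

Entries of MᵀM: Σt·t = 203.
Right-hand side: Σt·s = -621.
Normal equations: [[203]]·[a]ᵀ = [-621]ᵀ.
Hence a = -621 / 203 ≈ -3.05911.

a = -3.059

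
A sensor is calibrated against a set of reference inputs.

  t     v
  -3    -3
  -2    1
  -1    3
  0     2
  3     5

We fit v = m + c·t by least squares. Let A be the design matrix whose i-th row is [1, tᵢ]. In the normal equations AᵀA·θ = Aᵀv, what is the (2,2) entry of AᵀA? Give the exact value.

23

Row 2 ↔ basis t, column 2 ↔ basis t, so (AᵀA)_{2,2} = Σᵢ (t)·(t) = (-3)·(-3) + (-2)·(-2) + (-1)·(-1) + (0)·(0) + (3)·(3) = 23.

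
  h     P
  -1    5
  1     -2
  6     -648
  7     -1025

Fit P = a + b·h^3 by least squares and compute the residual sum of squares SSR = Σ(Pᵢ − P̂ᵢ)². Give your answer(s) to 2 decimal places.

SSR = 6.96

Setting ∂/∂a … = 0 gives: 4·a + 559·b = -1670;  559·a + 164307·b = -491550.
det = 4·164307 − 559² = 344747.
a = ((-1670)·164307 − 559·(-491550))/344747 = 29520/26519; b = (4·(-491550) − 559·(-1670))/344747 = -1032670/344747.
Residuals: 307305/344747, -40584/344747, -723096/344747, 456375/344747; SSR = 2399526/344747.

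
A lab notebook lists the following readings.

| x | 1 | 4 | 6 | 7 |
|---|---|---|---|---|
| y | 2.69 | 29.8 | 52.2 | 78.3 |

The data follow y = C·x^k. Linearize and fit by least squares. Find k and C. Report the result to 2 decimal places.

Taking logs, ln y = k·ln x + ln C, so regress ln y on ln x.
XᵀX = [[8.9188, 5.1240]; [5.1240, 4]], rhs = [20.2776, 12.6997]ᵀ  (here Σln x = 5.1240, Σ(ln x)² = 8.9188, Σln y = 12.6997, Σln x·ln y = 20.2776).
Solving (det = 9.4201): k = 1.70249, ln C = 0.99405, so C = exp(0.99405) = 2.70216.

k = 1.70, C = 2.70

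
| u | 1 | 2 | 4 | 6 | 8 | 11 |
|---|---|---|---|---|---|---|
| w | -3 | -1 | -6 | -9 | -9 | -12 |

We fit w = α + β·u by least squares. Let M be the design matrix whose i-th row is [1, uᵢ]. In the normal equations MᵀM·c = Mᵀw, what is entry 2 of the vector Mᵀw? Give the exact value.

-287

Entry 2 ↔ basis u, so (Mᵀw)_{2} = Σᵢ (u)·wᵢ = (1)·(-3) + (2)·(-1) + (4)·(-6) + (6)·(-9) + (8)·(-9) + (11)·(-12) = -287.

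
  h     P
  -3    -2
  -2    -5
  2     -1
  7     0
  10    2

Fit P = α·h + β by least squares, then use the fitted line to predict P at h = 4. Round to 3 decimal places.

Entries of XᵀX: Σh·h = 166, Σh = 14, Σ1 = 5.
And Σh·P = 34, ΣP = -6.
Δ = 166·5 − 14² = 634.
α = (34·5 − 14·(-6))/634 = 127/317; β = (166·(-6) − 14·34)/634 = -736/317.
At h = 4: P̂ = (127/317)·(4) + (-736/317)·(1) = -228/317.

P̂ = -0.719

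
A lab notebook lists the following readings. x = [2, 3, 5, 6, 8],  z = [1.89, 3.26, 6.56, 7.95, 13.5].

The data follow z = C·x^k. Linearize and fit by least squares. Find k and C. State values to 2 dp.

k = 1.39, C = 0.71

With ln zᵢ as the transformed response and ln xᵢ as the regressor:
Σln x = 7.2724, Σ(ln x)² = 11.8122, Σln z = 8.3752, Σln x·ln z = 13.8936.
Equations: 11.8122·k + 7.2724·ln C = 13.8936;  7.2724·k + 5·ln C = 8.3752.
Δ = 11.8122·5 − (7.2724)² = 6.1731; k = (13.8936·5 − 7.2724·8.3752)/6.1731 = 1.38676, ln C = (11.8122·8.3752 − 7.2724·13.8936)/6.1731 = -0.34198, so C = exp(-0.34198) = 0.71036.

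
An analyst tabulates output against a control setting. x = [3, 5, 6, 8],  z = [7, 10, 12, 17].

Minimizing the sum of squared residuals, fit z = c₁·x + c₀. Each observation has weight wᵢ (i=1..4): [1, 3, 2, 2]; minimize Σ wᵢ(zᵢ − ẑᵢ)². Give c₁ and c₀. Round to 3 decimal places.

c₁ = 2.090, c₀ = -0.141

From the data, Σwᵢ·x·x = 284, Σwᵢ·x = 46, Σwᵢ·1 = 8.
Right-hand side: Σwᵢ·x·z = 587, Σwᵢ·z = 95.
So MᵀWM·[c₁, c₀]ᵀ = MᵀWz: [[284, 46]; [46, 8]]·[c₁, c₀]ᵀ = [587, 95]ᵀ.
Determinant 284·8 − 46² = 156.
c₁ = (587·8 − 46·95)/156 = 163/78; c₀ = (284·95 − 46·587)/156 = -11/78.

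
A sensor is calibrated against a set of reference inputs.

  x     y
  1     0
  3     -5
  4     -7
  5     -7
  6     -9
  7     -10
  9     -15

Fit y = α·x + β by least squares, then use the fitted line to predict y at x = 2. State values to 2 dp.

With design matrix M, MᵀM = [[217, 35]; [35, 7]] and Mᵀy = [-337, -53]ᵀ.
Δ = 217·7 − 35² = 294.
α = ((-337)·7 − 35·(-53))/294 = -12/7; β = (217·(-53) − 35·(-337))/294 = 1.
At x = 2: ŷ = (-12/7)·(2) + (1)·(1) = -17/7.

ŷ = -2.43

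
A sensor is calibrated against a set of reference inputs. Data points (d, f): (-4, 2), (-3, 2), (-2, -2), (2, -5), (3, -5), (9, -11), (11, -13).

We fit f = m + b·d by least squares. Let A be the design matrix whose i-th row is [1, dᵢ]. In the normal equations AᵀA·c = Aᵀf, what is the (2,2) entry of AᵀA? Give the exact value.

244

Row 2 ↔ basis d, column 2 ↔ basis d, so (AᵀA)_{2,2} = Σᵢ (d)·(d) = (-4)·(-4) + (-3)·(-3) + (-2)·(-2) + (2)·(2) + (3)·(3) + (9)·(9) + (11)·(11) = 244.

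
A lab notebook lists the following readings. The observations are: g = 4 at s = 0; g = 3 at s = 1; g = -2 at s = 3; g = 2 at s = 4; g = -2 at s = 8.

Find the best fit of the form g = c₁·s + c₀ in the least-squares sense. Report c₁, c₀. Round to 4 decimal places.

c₁ = -0.6959, c₀ = 3.2268

Entries of MᵀM: Σs·s = 90, Σs = 16, Σ1 = 5.
And Σs·g = -11, Σg = 5.
MᵀM·[c₁, c₀]ᵀ = Mᵀg becomes [[90, 16]; [16, 5]]·[c₁, c₀]ᵀ = [-11, 5]ᵀ.
det = 90·5 − 16² = 194.
c₁ = ((-11)·5 − 16·5)/194 = -135/194; c₀ = (90·5 − 16·(-11))/194 = 313/97.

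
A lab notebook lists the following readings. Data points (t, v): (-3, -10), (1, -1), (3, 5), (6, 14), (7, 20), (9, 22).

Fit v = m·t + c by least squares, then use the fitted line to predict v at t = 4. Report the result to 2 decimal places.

Forming MᵀM = [[185, 23]; [23, 6]] and Mᵀv = [466, 50]ᵀ gives MᵀM·[m, c]ᵀ = Mᵀv.
Δ = 185·6 − 23² = 581.
m = (466·6 − 23·50)/581 = 1646/581; c = (185·50 − 23·466)/581 = -1468/581.
At t = 4: v̂ = (1646/581)·(4) + (-1468/581)·(1) = 5116/581.

v̂ = 8.81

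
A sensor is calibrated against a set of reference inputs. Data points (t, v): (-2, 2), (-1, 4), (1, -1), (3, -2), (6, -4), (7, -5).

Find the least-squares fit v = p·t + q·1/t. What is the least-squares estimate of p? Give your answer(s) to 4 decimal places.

p = -0.6344

XᵀX·[p, q]ᵀ = Xᵀv reads: 100·p + 6·q = -74;  6·p + (2125/882)·q = -169/21.
(Σt·t = 100, Σt·1/t = 6, Σ1/t·1/t = 2125/882, Σt·v = -74, Σ1/t·v = -169/21.)
det = 100·(2125/882) − 6² = 90374/441.
p = ((-74)·(2125/882) − 6·(-169/21))/(90374/441) = -57331/90374; q = (100·(-169/21) − 6·(-74))/(90374/441) = -79548/45187.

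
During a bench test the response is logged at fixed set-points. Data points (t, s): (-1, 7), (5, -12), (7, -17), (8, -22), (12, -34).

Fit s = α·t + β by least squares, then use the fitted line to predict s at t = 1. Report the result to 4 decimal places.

ŝ = 0.8018

The normal equations are: 283·α + 31·β = -770;  31·α + 5·β = -78.
(Σt·t = 283, Σt = 31, Σ1 = 5, Σt·s = -770, Σs = -78.)
Eliminating β: 5·(row 1) − 31·(row 2) gives 454·α = 5·(-770) − 31·(-78) = -1432, so α = -716/227.
Then β = ((-78) − 31·(-716/227))/5 = 898/227.
At t = 1: ŝ = (-716/227)·(1) + (898/227)·(1) = 182/227.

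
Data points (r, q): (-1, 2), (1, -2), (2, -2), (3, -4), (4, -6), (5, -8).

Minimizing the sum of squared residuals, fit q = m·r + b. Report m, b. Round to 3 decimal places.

m = -1.600, b = 0.400

The normal system AᵀA·[m, b]ᵀ = Aᵀq is [[56, 14]; [14, 6]]·[m, b]ᵀ = [-84, -20]ᵀ.
Eliminating b: 6·(row 1) − 14·(row 2) gives 140·m = 6·(-84) − 14·(-20) = -224, so m = -8/5.
Then b = ((-20) − 14·(-8/5))/6 = 2/5.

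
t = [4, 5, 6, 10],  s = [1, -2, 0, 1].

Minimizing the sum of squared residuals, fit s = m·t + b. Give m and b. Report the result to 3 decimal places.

m = 0.193, b = -1.205

Forming MᵀM = [[177, 25]; [25, 4]] and Mᵀs = [4, 0]ᵀ gives MᵀM·[m, b]ᵀ = Mᵀs.
Determinant 177·4 − 25² = 83.
m = (4·4 − 25·0)/83 = 16/83; b = (177·0 − 25·4)/83 = -100/83.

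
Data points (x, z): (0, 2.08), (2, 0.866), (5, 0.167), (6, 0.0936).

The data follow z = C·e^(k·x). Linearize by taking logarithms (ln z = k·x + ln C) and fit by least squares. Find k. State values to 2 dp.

Taking logs, ln z = k·x + ln C, so regress ln z on x.
Over the data: Σx = 13.0000, Σ(x)² = 65.0000, Σln z = -3.5700, Σx·ln z = -23.4489.
Normal system: [[65.0000, 13.0000]; [13.0000, 4]]·[k, ln C]ᵀ = [-23.4489, -3.5700]ᵀ.
Solving (det = 91.0000): k = -0.52072, ln C = 0.79985.

k = -0.52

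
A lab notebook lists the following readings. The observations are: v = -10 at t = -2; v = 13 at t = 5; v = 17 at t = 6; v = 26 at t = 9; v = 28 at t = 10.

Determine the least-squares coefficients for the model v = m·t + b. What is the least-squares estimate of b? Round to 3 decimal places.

b = -3.193

AᵀA·[m, b]ᵀ = Aᵀv reads: 246·m + 28·b = 701;  28·m + 5·b = 74.
Determinant 246·5 − 28² = 446.
m = (701·5 − 28·74)/446 = 1433/446; b = (246·74 − 28·701)/446 = -712/223.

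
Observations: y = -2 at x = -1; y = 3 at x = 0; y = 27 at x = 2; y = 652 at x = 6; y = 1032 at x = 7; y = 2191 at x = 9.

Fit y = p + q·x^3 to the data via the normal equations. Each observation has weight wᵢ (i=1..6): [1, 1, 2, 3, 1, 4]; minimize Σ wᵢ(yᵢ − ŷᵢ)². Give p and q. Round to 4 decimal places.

With design matrix M, MᵀWM = [[12, 3922]; [3922, 2383510]] and MᵀWy = [11807, 7165862]ᵀ.
det = 12·2383510 − 3922² = 13220036.
p = (11807·2383510 − 3922·7165862)/13220036 = 18795903/6610018; q = (12·7165862 − 3922·11807)/13220036 = 19841645/6610018.

p = 2.8435, q = 3.0018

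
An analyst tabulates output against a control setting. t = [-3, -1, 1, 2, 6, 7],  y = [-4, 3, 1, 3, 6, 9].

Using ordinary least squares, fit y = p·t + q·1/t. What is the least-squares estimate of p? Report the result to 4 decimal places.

p = 1.2607

Setting ∂/∂p … = 0 gives: 100·p + 6·q = 115;  6·p + (2125/882)·q = 131/42.
Determinant 100·(2125/882) − 6² = 90374/441.
p = (115·(2125/882) − 6·(131/42))/(90374/441) = 227869/180748; q = (100·(131/42) − 6·115)/(90374/441) = -83370/45187.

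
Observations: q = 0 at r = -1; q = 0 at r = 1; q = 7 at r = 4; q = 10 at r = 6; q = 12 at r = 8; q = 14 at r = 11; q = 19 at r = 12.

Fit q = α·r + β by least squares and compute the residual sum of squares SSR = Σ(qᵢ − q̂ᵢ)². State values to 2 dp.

SSR = 12.80

The normal system MᵀM·[α, β]ᵀ = Mᵀq is [[383, 41]; [41, 7]]·[α, β]ᵀ = [566, 62]ᵀ.
Determinant 383·7 − 41² = 1000.
α = (566·7 − 41·62)/1000 = 71/50; β = (383·62 − 41·566)/1000 = 27/50.
Residuals: 22/25, -49/25, 39/50, 47/50, 1/10, -54/25, 71/50; SSR = 64/5.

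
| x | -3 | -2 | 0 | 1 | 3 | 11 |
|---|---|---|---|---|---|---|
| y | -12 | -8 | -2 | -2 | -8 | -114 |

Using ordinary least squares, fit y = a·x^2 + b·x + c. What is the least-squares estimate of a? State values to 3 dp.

AᵀA·[a, b, c]ᵀ = Aᵀy reads: 14820·a + 1324·b + 144·c = -14008;  1324·a + 144·b + 10·c = -1228;  144·a + 10·b + 6·c = -146.
(Σx^2·x^2 = 14820, Σx^2·x = 1324, Σx^2 = 144, Σx·x = 144, Σx = 10, Σ1 = 6, Σx^2·y = -14008, Σx·y = -1228, Σy = -146.)
Inverting the 3×3 Gram matrix, [a, b, c]ᵀ = [-101299/101985, 24573/33995, -173324/101985]ᵀ.

a = -0.993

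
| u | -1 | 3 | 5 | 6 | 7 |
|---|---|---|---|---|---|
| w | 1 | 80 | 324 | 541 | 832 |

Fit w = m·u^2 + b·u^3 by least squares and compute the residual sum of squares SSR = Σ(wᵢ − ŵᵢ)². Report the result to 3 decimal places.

Compute the Gram sums: Σu^2·u^2 = 4404, Σu^2·u^3 = 27950, Σu^3·u^3 = 180660.
For Aᵀw: Σu^2·w = 69065, Σu^3·w = 444891.
Normal equations: [[4404, 27950]; [27950, 180660]]·[m, b]ᵀ = [69065, 444891]ᵀ.
Eliminating b: 180660·(row 1) − 27950·(row 2) gives 14424140·m = 180660·69065 − 27950·444891 = 42579450, so m = 4257945/1442414.
Then b = (444891 − 27950·(4257945/1442414))/180660 = 14466607/7212070.
Residuals: 194476/3606035, -2620157/3606035, -385832/721207, 5256329/3606035, -2400243/3606035; SSR = 12205889/3606035.

SSR = 3.385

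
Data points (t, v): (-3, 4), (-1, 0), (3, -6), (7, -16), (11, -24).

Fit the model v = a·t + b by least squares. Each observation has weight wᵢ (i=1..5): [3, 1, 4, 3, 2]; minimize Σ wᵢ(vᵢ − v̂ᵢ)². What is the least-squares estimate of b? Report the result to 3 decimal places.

Setting ∂/∂a … = 0 gives: 453·a + 45·b = -972;  45·a + 13·b = -108.
(Σwᵢ·t·t = 453, Σwᵢ·t = 45, Σwᵢ·1 = 13, Σwᵢ·t·v = -972, Σwᵢ·v = -108.)
Determinant 453·13 − 45² = 3864.
a = ((-972)·13 − 45·(-108))/3864 = -324/161; b = (453·(-108) − 45·(-972))/3864 = -216/161.

b = -1.342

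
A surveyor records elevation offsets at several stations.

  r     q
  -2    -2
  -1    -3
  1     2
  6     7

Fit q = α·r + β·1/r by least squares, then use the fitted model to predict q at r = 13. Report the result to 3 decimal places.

Setting ∂/∂α … = 0 gives: 42·α + 4·β = 51;  4·α + (41/18)·β = 43/6.
(Σr·r = 42, Σr·1/r = 4, Σ1/r·1/r = 41/18, Σr·q = 51, Σ1/r·q = 43/6.)
Eliminating β: (41/18)·(row 1) − 4·(row 2) gives (239/3)·α = (41/18)·51 − 4·(43/6) = 175/2, so α = 525/478.
Then β = ((43/6) − 4·(525/478))/(41/18) = 291/239.
At r = 13: q̂ = (525/478)·(13) + (291/239)·(1/13) = 89307/6214.

q̂ = 14.372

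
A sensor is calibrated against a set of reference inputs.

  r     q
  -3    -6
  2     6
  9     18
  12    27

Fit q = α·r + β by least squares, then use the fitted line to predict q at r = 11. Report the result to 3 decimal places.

q̂ = 23.902

Normal-equation sums: Σr·r = 238, Σr = 20, Σ1 = 4.
For Xᵀq: Σr·q = 516, Σq = 45.
Eliminating β: 4·(row 1) − 20·(row 2) gives 552·α = 4·516 − 20·45 = 1164, so α = 97/46.
Then β = (45 − 20·(97/46))/4 = 65/92.
At r = 11: q̂ = (97/46)·(11) + (65/92)·(1) = 2199/92.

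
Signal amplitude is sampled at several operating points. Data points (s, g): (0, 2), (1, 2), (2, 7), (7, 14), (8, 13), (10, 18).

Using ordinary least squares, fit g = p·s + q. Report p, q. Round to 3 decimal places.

With design matrix A, AᵀA = [[218, 28]; [28, 6]] and Aᵀg = [398, 56]ᵀ.
Determinant 218·6 − 28² = 524.
p = (398·6 − 28·56)/524 = 205/131; q = (218·56 − 28·398)/524 = 266/131.

p = 1.565, q = 2.031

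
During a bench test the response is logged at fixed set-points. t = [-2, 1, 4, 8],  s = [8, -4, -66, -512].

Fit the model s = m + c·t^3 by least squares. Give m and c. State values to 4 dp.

Sums needed: Σ1 = 4, Σt^3 = 569, Σt^3·t^3 = 266305.
Moment sums: Σs = -574, Σt^3·s = -266436.
Δ = 4·266305 − 569² = 741459.
m = ((-574)·266305 − 569·(-266436))/741459 = -1256986/741459; c = (4·(-266436) − 569·(-574))/741459 = -739138/741459.

m = -1.6953, c = -0.9969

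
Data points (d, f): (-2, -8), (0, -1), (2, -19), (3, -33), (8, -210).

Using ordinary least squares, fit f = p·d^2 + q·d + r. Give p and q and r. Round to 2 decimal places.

p = -2.98, q = -2.29, r = -0.91

Sums needed: Σd^2·d^2 = 4209, Σd^2·d = 539, Σd^2 = 81, Σd·d = 81, Σd = 11, Σ1 = 5.
And Σd^2·f = -13845, Σd·f = -1801, Σf = -271.
Solving the 3×3 system (Gaussian elimination) gives p = -63963/21476, q = -49233/21476, r = -9743/10738.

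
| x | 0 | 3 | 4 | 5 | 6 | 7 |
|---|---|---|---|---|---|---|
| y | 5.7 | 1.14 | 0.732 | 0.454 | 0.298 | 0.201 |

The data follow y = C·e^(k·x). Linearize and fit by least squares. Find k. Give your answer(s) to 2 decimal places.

k = -0.48

With ln yᵢ as the transformed response and xᵢ as the regressor:
Σx = 25.0000, Σ(x)² = 135.0000, Σln y = -2.0453, Σx·ln y = -23.2982.
Normal system: [[135.0000, 25.0000]; [25.0000, 6]]·[k, ln C]ᵀ = [-23.2982, -2.0453]ᵀ.
Δ = 135.0000·6 − (25.0000)² = 185.0000; k = (-23.2982·6 − 25.0000·-2.0453)/185.0000 = -0.47923, ln C = (135.0000·-2.0453 − 25.0000·-23.2982)/185.0000 = 1.65593.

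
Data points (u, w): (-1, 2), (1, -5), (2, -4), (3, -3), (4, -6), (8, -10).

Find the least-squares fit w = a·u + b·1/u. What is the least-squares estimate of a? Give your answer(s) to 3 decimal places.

Sums needed: Σu·u = 95, Σu·1/u = 6, Σ1/u·1/u = 1405/576.
Right-hand side: Σu·w = -128, Σ1/u·w = -51/4.
Normal equations: [[95, 6]; [6, 1405/576]]·[a, b]ᵀ = [-128, -51/4]ᵀ.
Eliminating b: (1405/576)·(row 1) − 6·(row 2) gives (112739/576)·a = (1405/576)·(-128) − 6·(-51/4) = -4243/18, so a = -135776/112739.
Then b = ((-51/4) − 6·(-135776/112739))/(1405/576) = -255312/112739.

a = -1.204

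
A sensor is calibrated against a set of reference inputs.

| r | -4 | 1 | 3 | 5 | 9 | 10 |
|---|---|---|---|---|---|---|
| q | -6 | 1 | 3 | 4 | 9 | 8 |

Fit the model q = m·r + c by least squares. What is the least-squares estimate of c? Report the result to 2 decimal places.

c = -0.92

From the data, Σr·r = 232, Σr = 24, Σ1 = 6.
Moment sums: Σr·q = 215, Σq = 19.
Eliminating c: 6·(row 1) − 24·(row 2) gives 816·m = 6·215 − 24·19 = 834, so m = 139/136.
Then c = (19 − 24·(139/136))/6 = -47/51.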